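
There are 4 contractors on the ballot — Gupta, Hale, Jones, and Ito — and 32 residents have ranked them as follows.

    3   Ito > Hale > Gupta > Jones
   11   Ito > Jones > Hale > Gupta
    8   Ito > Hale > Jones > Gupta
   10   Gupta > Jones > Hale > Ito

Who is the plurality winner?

Ito

First-place vote totals:
  Gupta: 10
  Hale: 0
  Jones: 0
  Ito: 22
Ito has the most first-place votes.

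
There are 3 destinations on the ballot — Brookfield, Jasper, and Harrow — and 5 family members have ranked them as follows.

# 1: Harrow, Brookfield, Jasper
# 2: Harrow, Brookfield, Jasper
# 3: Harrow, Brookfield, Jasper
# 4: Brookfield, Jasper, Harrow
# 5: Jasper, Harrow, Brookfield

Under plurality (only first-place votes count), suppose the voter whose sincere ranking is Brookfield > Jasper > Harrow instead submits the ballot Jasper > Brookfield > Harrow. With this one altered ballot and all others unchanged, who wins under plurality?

Harrow

First-place totals with the altered ballot: Brookfield 0, Jasper 2, Harrow 3.
The winner is unchanged: still Harrow.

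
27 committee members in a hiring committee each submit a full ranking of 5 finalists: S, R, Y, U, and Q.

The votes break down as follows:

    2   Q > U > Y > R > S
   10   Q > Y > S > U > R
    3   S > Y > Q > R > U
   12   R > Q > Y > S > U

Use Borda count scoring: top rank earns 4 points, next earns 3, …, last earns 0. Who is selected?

Q

Borda scores:
  S: 2·0 + 10·2 + 3·4 + 12·1 = 44
  R: 2·1 + 10·0 + 3·1 + 12·4 = 53
  Y: 2·2 + 10·3 + 3·3 + 12·2 = 67
  U: 2·3 + 10·1 + 3·0 + 12·0 = 16
  Q: 2·4 + 10·4 + 3·2 + 12·3 = 90
Q has the highest total.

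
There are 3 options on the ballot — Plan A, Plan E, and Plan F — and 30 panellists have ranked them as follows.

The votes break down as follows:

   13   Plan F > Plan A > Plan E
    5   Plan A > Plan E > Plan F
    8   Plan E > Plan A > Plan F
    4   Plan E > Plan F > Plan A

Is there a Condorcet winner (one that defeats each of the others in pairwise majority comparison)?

Head-to-head results (30 voters total):
Plan A vs Plan E: Plan A wins 18–12.
Plan A vs Plan F: Plan F wins 17–13.
Plan E vs Plan F: Plan E wins 17–13.
No candidate beats all others: Plan A beats Plan E beats Plan F beats Plan A, a majority cycle.

No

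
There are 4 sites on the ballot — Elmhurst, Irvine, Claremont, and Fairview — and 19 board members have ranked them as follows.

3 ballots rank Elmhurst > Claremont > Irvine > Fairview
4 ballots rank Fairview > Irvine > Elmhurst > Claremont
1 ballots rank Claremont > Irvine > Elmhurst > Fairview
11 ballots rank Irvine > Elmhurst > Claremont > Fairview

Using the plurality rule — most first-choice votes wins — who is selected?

First-place vote totals:
  Elmhurst: 3
  Irvine: 11
  Claremont: 1
  Fairview: 4
Irvine has the most first-place votes.

Irvine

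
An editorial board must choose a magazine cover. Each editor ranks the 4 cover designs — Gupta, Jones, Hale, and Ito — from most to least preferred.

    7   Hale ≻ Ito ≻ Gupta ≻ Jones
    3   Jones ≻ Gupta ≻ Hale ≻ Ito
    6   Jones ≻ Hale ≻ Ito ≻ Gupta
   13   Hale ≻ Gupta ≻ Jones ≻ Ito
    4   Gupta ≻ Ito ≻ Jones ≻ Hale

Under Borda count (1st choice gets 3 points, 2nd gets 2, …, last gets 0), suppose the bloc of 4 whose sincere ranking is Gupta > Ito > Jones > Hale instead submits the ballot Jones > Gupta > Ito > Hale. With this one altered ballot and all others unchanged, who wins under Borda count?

Hale

Borda totals with the altered ballot: Gupta 47, Jones 52, Hale 75, Ito 24.
The winner is unchanged: still Hale.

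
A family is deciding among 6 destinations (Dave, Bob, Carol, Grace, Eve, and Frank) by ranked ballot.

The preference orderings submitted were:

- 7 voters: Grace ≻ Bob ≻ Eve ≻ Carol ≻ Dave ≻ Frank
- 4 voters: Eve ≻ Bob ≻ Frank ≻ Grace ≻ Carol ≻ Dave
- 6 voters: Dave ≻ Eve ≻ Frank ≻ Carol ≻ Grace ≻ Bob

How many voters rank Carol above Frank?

7

Ballots ranking Carol above Frank: 7.
Ballots ranking Frank above Carol: 4+6 = 10.
So 7 of 17 voters prefer Carol to Frank.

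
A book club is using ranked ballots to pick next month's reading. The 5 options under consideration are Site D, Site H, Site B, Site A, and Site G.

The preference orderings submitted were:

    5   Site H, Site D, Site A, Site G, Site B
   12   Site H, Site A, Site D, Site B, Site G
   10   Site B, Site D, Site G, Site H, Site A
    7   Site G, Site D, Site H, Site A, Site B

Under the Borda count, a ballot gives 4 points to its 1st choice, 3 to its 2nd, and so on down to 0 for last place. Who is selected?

Borda scores:
  Site D: 5·3 + 12·2 + 10·3 + 7·3 = 90
  Site H: 5·4 + 12·4 + 10·1 + 7·2 = 92
  Site B: 5·0 + 12·1 + 10·4 + 7·0 = 52
  Site A: 5·2 + 12·3 + 10·0 + 7·1 = 53
  Site G: 5·1 + 12·0 + 10·2 + 7·4 = 53
Site H has the highest total.

Site H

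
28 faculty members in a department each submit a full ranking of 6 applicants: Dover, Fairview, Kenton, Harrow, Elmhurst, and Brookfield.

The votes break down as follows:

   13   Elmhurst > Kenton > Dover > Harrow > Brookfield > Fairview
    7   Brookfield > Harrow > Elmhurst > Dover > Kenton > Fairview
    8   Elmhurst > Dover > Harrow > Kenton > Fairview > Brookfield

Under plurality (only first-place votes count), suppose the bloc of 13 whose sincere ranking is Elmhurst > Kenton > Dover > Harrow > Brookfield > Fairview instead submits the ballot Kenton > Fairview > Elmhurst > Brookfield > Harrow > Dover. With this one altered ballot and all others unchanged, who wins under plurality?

First-place totals with the altered ballot: Dover 0, Fairview 0, Kenton 13, Harrow 0, Elmhurst 8, Brookfield 7.
The switch changes the winner from Elmhurst to Kenton.

Kenton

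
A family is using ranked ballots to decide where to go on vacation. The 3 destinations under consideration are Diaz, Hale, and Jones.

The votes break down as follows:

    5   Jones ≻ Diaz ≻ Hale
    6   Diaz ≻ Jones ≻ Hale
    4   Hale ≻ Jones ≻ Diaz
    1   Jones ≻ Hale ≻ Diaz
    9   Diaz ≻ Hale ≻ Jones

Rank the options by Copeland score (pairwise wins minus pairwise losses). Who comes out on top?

Pairwise results:
  Diaz vs Hale: Diaz wins 20–5.
  Diaz vs Jones: Diaz wins 15–10.
  Hale vs Jones: Hale wins 13–12.
Copeland scores (wins − losses):
  Diaz: 2 − 0 = 2
  Hale: 1 − 1 = 0
  Jones: 0 − 2 = -2
Diaz has the best Copeland score.

Diaz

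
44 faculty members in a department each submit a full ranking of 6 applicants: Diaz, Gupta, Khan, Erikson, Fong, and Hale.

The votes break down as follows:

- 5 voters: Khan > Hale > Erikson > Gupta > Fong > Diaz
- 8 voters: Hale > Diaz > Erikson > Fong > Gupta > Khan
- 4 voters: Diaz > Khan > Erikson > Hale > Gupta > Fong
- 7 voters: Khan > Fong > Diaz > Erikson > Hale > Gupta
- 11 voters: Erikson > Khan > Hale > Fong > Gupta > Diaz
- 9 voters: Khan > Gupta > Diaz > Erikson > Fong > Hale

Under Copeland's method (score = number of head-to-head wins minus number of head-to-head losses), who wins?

Khan

Pairwise results:
  Diaz vs Gupta: Gupta wins 25–19.
  Diaz vs Khan: Khan wins 32–12.
  Diaz vs Erikson: Diaz wins 28–16.
  Diaz vs Fong: Fong wins 23–21.
  Diaz vs Hale: Hale wins 24–20.
  Gupta vs Khan: Khan wins 36–8.
  Gupta vs Erikson: Erikson wins 35–9.
  Gupta vs Fong: Fong wins 26–18.
  Gupta vs Hale: Hale wins 35–9.
  Khan vs Erikson: Khan wins 25–19.
  Khan vs Fong: Khan wins 36–8.
  Khan vs Hale: Khan wins 36–8.
  Erikson vs Fong: Erikson wins 37–7.
  Erikson vs Hale: Erikson wins 31–13.
  Fong vs Hale: Hale wins 28–16.
Copeland scores (wins − losses):
  Diaz: 1 − 4 = -3
  Gupta: 1 − 4 = -3
  Khan: 5 − 0 = 5
  Erikson: 3 − 2 = 1
  Fong: 2 − 3 = -1
  Hale: 3 − 2 = 1
Khan has the best Copeland score.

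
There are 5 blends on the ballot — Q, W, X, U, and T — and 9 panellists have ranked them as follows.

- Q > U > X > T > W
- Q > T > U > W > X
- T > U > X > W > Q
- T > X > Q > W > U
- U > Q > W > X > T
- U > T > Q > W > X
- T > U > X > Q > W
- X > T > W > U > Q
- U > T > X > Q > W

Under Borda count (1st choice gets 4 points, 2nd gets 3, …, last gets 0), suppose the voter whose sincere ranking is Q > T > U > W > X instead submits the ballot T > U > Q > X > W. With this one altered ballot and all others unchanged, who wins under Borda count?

Borda totals with the altered ballot: Q 15, W 7, X 17, U 25, T 26.
The winner is unchanged: still T.

T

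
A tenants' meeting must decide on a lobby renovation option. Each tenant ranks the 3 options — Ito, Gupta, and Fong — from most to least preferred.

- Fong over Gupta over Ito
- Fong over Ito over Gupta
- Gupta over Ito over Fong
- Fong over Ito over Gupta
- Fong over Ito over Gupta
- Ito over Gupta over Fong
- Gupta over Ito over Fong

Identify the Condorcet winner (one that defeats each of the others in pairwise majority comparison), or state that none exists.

Head-to-head results (7 voters total):
Ito vs Gupta: Ito wins 4–3.
Ito vs Fong: Fong wins 4–3.
Gupta vs Fong: Fong wins 4–3.
Fong beats each rival — Ito (4–3), Gupta (4–3) — so Fong is the Condorcet winner.

Fong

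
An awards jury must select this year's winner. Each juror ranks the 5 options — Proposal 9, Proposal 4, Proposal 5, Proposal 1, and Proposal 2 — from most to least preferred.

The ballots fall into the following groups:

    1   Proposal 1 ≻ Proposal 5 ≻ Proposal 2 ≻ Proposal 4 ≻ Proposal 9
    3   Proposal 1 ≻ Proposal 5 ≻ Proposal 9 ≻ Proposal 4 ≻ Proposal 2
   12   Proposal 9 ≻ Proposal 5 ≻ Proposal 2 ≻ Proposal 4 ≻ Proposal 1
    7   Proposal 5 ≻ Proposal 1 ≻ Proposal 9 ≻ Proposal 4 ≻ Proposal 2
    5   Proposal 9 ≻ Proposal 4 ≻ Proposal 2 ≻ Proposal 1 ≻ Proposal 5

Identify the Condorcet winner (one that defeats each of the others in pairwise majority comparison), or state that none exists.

Head-to-head results (28 voters total):
Proposal 9 vs Proposal 4: Proposal 9 wins 27–1.
Proposal 9 vs Proposal 5: Proposal 9 wins 17–11.
Proposal 9 vs Proposal 1: Proposal 9 wins 17–11.
Proposal 9 vs Proposal 2: Proposal 9 wins 27–1.
Proposal 4 vs Proposal 5: Proposal 5 wins 23–5.
Proposal 4 vs Proposal 1: Proposal 4 wins 17–11.
Proposal 4 vs Proposal 2: Proposal 4 wins 15–13.
Proposal 5 vs Proposal 1: Proposal 5 wins 19–9.
Proposal 5 vs Proposal 2: Proposal 5 wins 23–5.
Proposal 1 vs Proposal 2: Proposal 2 wins 17–11.
Proposal 9 beats each rival — Proposal 4 (27–1), Proposal 5 (17–11), Proposal 1 (17–11), Proposal 2 (27–1) — so Proposal 9 is the Condorcet winner.

Proposal 9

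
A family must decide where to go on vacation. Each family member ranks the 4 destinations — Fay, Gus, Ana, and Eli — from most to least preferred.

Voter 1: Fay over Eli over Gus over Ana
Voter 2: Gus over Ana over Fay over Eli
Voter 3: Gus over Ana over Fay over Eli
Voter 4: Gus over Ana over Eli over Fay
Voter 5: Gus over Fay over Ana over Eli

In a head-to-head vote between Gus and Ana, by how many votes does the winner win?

Ballots ranking Gus above Ana: 5.
Ballots ranking Ana above Gus: 0.
Gus wins 5–0, a margin of 5.

5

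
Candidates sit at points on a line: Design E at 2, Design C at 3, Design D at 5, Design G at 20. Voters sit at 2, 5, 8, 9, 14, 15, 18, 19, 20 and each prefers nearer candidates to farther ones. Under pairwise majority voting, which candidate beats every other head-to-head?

Design G

With single-peaked preferences on a line, the Condorcet winner is the candidate closest to the median voter.
The median voter (position 14) is closest to Design G at 20.
Check: Design G vs Design D — voters closer to Design G: 5 of 9.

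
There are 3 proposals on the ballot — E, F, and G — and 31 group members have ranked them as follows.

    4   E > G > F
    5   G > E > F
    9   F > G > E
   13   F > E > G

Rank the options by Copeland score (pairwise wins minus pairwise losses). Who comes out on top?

F

Pairwise results:
  E vs F: F wins 22–9.
  E vs G: E wins 17–14.
  F vs G: F wins 22–9.
Copeland scores (wins − losses):
  E: 1 − 1 = 0
  F: 2 − 0 = 2
  G: 0 − 2 = -2
F has the best Copeland score.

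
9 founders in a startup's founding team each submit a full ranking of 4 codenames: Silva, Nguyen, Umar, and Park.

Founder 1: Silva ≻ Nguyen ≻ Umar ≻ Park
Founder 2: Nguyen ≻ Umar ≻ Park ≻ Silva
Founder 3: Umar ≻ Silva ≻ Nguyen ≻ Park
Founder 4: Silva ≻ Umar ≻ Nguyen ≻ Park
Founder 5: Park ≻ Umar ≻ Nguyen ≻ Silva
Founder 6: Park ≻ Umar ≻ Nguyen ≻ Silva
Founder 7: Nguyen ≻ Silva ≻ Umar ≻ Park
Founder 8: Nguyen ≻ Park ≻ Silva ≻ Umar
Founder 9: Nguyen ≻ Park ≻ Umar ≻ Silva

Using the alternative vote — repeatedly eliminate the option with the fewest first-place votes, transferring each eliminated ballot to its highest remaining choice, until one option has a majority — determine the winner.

Round 1: Nguyen 4, Silva 2, Park 2, Umar 1. Umar has the fewest and is eliminated.
Round 2: Nguyen 4, Silva 3, Park 2. Park has the fewest and is eliminated.
Round 3: Nguyen 6, Silva 3. Nguyen has a majority.

Nguyen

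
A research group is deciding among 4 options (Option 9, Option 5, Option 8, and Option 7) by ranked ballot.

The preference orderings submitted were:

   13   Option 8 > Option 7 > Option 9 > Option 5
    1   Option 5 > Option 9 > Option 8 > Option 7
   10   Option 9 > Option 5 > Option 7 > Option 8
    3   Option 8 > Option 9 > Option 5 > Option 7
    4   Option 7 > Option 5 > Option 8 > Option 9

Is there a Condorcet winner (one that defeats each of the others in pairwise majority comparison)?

Yes

Head-to-head results (31 voters total):
Option 9 vs Option 5: Option 9 wins 26–5.
Option 9 vs Option 8: Option 8 wins 20–11.
Option 9 vs Option 7: Option 7 wins 17–14.
Option 5 vs Option 8: Option 8 wins 16–15.
Option 5 vs Option 7: Option 7 wins 17–14.
Option 8 vs Option 7: Option 8 wins 17–14.
Option 8 beats each rival — Option 9 (20–11), Option 5 (16–15), Option 7 (17–14) — so Option 8 is the Condorcet winner.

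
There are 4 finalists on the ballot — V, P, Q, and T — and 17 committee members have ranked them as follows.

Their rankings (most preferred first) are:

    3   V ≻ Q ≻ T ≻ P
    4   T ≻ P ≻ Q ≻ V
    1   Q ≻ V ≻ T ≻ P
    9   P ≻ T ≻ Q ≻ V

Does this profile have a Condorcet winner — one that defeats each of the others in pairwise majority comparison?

Head-to-head results (17 voters total):
V vs P: P wins 13–4.
V vs Q: Q wins 14–3.
V vs T: T wins 13–4.
P vs Q: P wins 13–4.
P vs T: P wins 9–8.
Q vs T: T wins 13–4.
P beats each rival — V (13–4), Q (13–4), T (9–8) — so P is the Condorcet winner.

Yes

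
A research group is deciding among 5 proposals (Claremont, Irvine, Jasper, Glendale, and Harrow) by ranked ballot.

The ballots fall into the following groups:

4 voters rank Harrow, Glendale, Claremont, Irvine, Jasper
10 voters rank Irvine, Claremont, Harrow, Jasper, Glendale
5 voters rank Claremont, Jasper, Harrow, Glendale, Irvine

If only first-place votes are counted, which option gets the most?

Irvine

First-place vote totals:
  Claremont: 5
  Irvine: 10
  Jasper: 0
  Glendale: 0
  Harrow: 4
Irvine has the most first-place votes.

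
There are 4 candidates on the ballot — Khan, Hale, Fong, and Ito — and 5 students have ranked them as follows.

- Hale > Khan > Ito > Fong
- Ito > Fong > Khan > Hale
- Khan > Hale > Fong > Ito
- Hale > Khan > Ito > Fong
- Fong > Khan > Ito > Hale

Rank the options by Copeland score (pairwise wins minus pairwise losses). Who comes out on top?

Khan

Pairwise results:
  Khan vs Hale: Khan wins 3–2.
  Khan vs Fong: Khan wins 3–2.
  Khan vs Ito: Khan wins 4–1.
  Hale vs Fong: Hale wins 3–2.
  Hale vs Ito: Hale wins 3–2.
  Fong vs Ito: Ito wins 3–2.
Copeland scores (wins − losses):
  Khan: 3 − 0 = 3
  Hale: 2 − 1 = 1
  Fong: 0 − 3 = -3
  Ito: 1 − 2 = -1
Khan has the best Copeland score.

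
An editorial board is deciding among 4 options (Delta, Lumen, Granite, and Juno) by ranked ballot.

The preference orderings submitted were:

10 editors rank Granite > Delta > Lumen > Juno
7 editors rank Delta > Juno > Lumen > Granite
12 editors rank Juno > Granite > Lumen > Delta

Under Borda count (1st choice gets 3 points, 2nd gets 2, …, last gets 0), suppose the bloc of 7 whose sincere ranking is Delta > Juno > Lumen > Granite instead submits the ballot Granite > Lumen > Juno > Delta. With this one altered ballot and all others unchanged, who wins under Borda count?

Granite

Borda totals with the altered ballot: Delta 20, Lumen 36, Granite 75, Juno 43.
The winner is unchanged: still Granite.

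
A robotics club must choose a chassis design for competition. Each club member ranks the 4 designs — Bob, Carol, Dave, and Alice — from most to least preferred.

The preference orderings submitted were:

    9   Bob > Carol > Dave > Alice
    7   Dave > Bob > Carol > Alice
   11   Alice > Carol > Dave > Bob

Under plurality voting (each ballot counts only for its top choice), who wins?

Alice

First-place vote totals:
  Bob: 9
  Carol: 0
  Dave: 7
  Alice: 11
Alice has the most first-place votes.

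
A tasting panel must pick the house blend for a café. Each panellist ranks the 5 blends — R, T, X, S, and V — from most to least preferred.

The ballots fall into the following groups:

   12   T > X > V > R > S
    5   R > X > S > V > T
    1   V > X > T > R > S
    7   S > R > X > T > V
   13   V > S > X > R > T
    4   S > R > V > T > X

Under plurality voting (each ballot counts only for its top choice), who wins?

V

First-place vote totals:
  R: 5
  T: 12
  X: 0
  S: 11
  V: 14
V has the most first-place votes.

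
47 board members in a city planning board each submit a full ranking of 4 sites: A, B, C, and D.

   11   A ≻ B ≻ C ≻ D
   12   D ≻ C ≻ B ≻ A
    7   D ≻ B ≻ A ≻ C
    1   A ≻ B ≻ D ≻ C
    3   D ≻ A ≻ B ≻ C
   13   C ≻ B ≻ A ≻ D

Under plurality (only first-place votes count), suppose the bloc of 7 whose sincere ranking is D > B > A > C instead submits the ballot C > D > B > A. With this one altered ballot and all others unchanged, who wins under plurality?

First-place totals with the altered ballot: A 12, B 0, C 20, D 15.
The switch changes the winner from D to C.

C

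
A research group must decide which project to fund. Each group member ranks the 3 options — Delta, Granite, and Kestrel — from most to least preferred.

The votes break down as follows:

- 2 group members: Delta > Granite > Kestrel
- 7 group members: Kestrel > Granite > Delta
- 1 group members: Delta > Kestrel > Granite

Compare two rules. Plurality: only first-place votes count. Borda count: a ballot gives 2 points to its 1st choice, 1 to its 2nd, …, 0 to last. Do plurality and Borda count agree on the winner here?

Plurality first-place counts: Delta 3, Granite 0, Kestrel 7 → Kestrel.
Borda totals: Delta 6, Granite 9, Kestrel 15 → Kestrel.
The two rules agree on Kestrel.

Yes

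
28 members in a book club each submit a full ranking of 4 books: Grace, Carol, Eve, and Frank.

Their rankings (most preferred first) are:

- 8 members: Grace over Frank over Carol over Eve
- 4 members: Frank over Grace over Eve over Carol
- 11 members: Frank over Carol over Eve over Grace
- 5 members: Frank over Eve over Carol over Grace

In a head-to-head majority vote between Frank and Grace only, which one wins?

Ballots ranking Frank above Grace: 4+11+5 = 20.
Ballots ranking Grace above Frank: 8.
Frank wins the head-to-head, 20–8.

Frank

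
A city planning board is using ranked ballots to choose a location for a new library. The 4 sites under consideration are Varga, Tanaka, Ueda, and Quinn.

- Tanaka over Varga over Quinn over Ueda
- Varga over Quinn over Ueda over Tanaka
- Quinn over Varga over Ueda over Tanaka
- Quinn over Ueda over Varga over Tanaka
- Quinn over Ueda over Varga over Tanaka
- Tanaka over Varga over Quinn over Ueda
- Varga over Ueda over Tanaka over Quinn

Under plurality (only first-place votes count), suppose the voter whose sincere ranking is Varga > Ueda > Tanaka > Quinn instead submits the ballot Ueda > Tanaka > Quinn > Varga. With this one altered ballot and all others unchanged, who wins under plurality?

First-place totals with the altered ballot: Varga 1, Tanaka 2, Ueda 1, Quinn 3.
The winner is unchanged: still Quinn.

Quinn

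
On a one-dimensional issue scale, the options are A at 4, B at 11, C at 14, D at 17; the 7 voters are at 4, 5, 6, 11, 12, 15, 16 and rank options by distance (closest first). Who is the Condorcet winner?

With single-peaked preferences on a line, the Condorcet winner is the candidate closest to the median voter.
The median voter (position 11) is closest to B at 11.
Check: B vs D — voters closer to B: 5 of 7.

B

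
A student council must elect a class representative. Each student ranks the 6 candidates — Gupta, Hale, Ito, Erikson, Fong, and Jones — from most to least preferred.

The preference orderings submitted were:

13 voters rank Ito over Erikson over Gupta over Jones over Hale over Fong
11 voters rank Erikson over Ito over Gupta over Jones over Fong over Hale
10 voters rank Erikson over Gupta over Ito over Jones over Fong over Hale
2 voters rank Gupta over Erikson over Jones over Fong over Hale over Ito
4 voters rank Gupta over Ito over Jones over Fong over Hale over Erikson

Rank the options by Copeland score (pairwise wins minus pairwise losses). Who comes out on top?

Erikson

Pairwise results:
  Gupta vs Hale: Gupta wins 40–0.
  Gupta vs Ito: Ito wins 24–16.
  Gupta vs Erikson: Erikson wins 34–6.
  Gupta vs Fong: Gupta wins 40–0.
  Gupta vs Jones: Gupta wins 40–0.
  Hale vs Ito: Ito wins 38–2.
  Hale vs Erikson: Erikson wins 36–4.
  Hale vs Fong: Fong wins 27–13.
  Hale vs Jones: Jones wins 40–0.
  Ito vs Erikson: Erikson wins 23–17.
  Ito vs Fong: Ito wins 38–2.
  Ito vs Jones: Ito wins 38–2.
  Erikson vs Fong: Erikson wins 36–4.
  Erikson vs Jones: Erikson wins 36–4.
  Fong vs Jones: Jones wins 40–0.
Copeland scores (wins − losses):
  Gupta: 3 − 2 = 1
  Hale: 0 − 5 = -5
  Ito: 4 − 1 = 3
  Erikson: 5 − 0 = 5
  Fong: 1 − 4 = -3
  Jones: 2 − 3 = -1
Erikson has the best Copeland score.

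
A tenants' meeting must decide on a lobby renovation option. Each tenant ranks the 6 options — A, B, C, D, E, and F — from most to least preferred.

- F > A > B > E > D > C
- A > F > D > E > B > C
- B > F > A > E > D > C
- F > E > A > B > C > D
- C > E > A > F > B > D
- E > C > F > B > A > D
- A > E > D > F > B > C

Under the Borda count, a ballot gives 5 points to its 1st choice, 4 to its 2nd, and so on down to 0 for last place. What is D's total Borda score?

Borda scores:
  A: 4 + 5 + 3 + 3 + 3 + 1 + 5 = 24
  B: 3 + 1 + 5 + 2 + 1 + 2 + 1 = 15
  C: 0 + 0 + 0 + 1 + 5 + 4 + 0 = 10
  D: 1 + 3 + 1 + 0 + 0 + 0 + 3 = 8
  E: 2 + 2 + 2 + 4 + 4 + 5 + 4 = 23
  F: 5 + 4 + 4 + 5 + 2 + 3 + 2 = 25

8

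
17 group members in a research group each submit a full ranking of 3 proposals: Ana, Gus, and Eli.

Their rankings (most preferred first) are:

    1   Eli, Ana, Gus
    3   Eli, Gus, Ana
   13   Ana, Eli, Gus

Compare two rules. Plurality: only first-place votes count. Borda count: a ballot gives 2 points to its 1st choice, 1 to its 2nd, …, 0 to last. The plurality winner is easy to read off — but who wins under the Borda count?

Ana

Plurality first-place counts: Ana 13, Gus 0, Eli 4 → Ana.
Borda totals: Ana 27, Gus 3, Eli 21 → Ana.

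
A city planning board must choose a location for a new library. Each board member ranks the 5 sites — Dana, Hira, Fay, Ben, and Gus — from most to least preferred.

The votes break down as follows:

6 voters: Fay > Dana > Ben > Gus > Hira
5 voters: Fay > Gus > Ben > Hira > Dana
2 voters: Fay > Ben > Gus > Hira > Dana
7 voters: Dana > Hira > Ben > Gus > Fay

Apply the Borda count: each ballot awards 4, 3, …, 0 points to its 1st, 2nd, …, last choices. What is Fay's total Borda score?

Borda scores:
  Dana: 6·3 + 5·0 + 2·0 + 7·4 = 46
  Hira: 6·0 + 5·1 + 2·1 + 7·3 = 28
  Fay: 6·4 + 5·4 + 2·4 + 7·0 = 52
  Ben: 6·2 + 5·2 + 2·3 + 7·2 = 42
  Gus: 6·1 + 5·3 + 2·2 + 7·1 = 32

52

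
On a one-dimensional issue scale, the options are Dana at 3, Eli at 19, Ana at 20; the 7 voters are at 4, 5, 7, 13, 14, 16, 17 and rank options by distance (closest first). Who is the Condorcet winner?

With single-peaked preferences on a line, the Condorcet winner is the candidate closest to the median voter.
The median voter (position 13) is closest to Eli at 19.
Check: Eli vs Ana — voters closer to Eli: 7 of 7.

Eli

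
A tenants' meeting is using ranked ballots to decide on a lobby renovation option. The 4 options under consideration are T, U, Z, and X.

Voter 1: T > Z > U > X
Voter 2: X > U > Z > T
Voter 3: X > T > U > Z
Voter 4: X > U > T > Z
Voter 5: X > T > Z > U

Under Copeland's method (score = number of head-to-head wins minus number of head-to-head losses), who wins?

Pairwise results:
  T vs U: T wins 3–2.
  T vs Z: T wins 4–1.
  T vs X: X wins 4–1.
  U vs Z: U wins 3–2.
  U vs X: X wins 4–1.
  Z vs X: X wins 4–1.
Copeland scores (wins − losses):
  T: 2 − 1 = 1
  U: 1 − 2 = -1
  Z: 0 − 3 = -3
  X: 3 − 0 = 3
X has the best Copeland score.

X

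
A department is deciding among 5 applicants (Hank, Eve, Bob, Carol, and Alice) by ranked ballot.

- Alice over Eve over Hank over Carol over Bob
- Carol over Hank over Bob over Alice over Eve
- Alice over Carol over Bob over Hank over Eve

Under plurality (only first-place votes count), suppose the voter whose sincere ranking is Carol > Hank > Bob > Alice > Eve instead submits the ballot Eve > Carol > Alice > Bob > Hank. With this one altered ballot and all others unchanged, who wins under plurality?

Alice

First-place totals with the altered ballot: Hank 0, Eve 1, Bob 0, Carol 0, Alice 2.
The winner is unchanged: still Alice.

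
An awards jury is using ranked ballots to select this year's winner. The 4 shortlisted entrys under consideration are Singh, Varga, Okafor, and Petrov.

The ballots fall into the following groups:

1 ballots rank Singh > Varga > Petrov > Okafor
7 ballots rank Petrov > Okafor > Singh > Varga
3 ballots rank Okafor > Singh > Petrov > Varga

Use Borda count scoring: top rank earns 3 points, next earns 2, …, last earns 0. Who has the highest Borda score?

Petrov

Borda scores:
  Singh: 3 + 7·1 + 3·2 = 16
  Varga: 2 + 7·0 + 3·0 = 2
  Okafor: 0 + 7·2 + 3·3 = 23
  Petrov: 1 + 7·3 + 3·1 = 25
Petrov has the highest total.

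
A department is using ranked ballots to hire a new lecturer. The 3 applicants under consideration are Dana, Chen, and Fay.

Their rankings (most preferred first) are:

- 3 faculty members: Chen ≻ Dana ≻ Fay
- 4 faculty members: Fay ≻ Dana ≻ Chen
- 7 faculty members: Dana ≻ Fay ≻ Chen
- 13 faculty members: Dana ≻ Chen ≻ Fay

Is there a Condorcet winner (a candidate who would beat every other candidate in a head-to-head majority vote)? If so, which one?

Dana

Head-to-head results (27 voters total):
Dana vs Chen: Dana wins 24–3.
Dana vs Fay: Dana wins 23–4.
Chen vs Fay: Chen wins 16–11.
Dana beats each rival — Chen (24–3), Fay (23–4) — so Dana is the Condorcet winner.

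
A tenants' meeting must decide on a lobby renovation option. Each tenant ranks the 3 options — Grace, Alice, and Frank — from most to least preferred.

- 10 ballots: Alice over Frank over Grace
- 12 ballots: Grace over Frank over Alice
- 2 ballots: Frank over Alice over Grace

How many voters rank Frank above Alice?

14

Ballots ranking Frank above Alice: 12+2 = 14.
Ballots ranking Alice above Frank: 10.
So 14 of 24 voters prefer Frank to Alice.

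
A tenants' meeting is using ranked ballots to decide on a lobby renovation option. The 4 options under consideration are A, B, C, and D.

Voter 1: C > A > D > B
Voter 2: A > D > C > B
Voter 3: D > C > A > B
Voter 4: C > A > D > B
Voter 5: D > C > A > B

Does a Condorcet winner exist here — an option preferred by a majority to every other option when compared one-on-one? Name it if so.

There is no Condorcet winner

Head-to-head results (5 voters total):
A vs B: A wins 5–0.
A vs C: C wins 4–1.
A vs D: A wins 3–2.
B vs C: C wins 5–0.
B vs D: D wins 5–0.
C vs D: D wins 3–2.
No candidate beats all others: A beats D beats C beats A, a majority cycle.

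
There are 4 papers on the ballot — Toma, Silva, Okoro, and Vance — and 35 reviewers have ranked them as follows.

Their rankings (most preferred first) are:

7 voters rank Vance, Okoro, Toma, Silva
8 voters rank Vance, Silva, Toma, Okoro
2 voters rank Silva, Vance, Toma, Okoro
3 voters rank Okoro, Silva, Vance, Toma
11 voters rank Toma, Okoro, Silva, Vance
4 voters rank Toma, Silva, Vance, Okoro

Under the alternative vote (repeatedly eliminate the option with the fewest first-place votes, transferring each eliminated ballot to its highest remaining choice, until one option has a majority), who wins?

Round 1: Toma 15, Vance 15, Okoro 3, Silva 2. Silva has the fewest and is eliminated.
Round 2: Vance 17, Toma 15, Okoro 3. Okoro has the fewest and is eliminated.
Round 3: Vance 20, Toma 15. Vance has a majority.

Vance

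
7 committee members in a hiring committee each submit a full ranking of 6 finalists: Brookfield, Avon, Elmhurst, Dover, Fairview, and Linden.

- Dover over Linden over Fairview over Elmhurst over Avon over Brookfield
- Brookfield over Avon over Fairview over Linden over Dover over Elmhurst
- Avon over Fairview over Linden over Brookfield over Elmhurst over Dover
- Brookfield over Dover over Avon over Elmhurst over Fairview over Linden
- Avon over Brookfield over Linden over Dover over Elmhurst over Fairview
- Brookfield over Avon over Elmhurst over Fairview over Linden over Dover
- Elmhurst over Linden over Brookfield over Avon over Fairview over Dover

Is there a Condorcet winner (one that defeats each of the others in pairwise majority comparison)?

Head-to-head results (7 voters total):
Brookfield vs Avon: Brookfield wins 4–3.
Brookfield vs Elmhurst: Brookfield wins 5–2.
Brookfield vs Dover: Brookfield wins 6–1.
Brookfield vs Fairview: Brookfield wins 5–2.
Brookfield vs Linden: Brookfield wins 4–3.
Avon vs Elmhurst: Avon wins 5–2.
Avon vs Dover: Avon wins 5–2.
Avon vs Fairview: Avon wins 6–1.
Avon vs Linden: Avon wins 5–2.
Elmhurst vs Dover: Dover wins 4–3.
Elmhurst vs Fairview: Elmhurst wins 4–3.
Elmhurst vs Linden: Linden wins 4–3.
Dover vs Fairview: Fairview wins 4–3.
Dover vs Linden: Linden wins 5–2.
Fairview vs Linden: Fairview wins 4–3.
Brookfield beats each rival — Avon (4–3), Elmhurst (5–2), Dover (6–1), Fairview (5–2), Linden (4–3) — so Brookfield is the Condorcet winner.

Yes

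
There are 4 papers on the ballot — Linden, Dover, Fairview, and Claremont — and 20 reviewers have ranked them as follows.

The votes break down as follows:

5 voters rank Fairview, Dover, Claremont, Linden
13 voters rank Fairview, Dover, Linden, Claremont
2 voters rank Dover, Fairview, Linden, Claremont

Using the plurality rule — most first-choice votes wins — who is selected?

First-place vote totals:
  Linden: 0
  Dover: 2
  Fairview: 18
  Claremont: 0
Fairview has the most first-place votes.

Fairview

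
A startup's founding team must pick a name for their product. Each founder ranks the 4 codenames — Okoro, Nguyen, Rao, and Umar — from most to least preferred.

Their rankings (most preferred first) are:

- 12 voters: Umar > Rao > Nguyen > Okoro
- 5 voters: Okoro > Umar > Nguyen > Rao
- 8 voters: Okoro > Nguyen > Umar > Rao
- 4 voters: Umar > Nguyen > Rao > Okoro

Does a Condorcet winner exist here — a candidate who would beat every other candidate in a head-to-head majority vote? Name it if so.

Umar

Head-to-head results (29 voters total):
Okoro vs Nguyen: Nguyen wins 16–13.
Okoro vs Rao: Rao wins 16–13.
Okoro vs Umar: Umar wins 16–13.
Nguyen vs Rao: Nguyen wins 17–12.
Nguyen vs Umar: Umar wins 21–8.
Rao vs Umar: Umar wins 29–0.
Umar beats each rival — Okoro (16–13), Nguyen (21–8), Rao (29–0) — so Umar is the Condorcet winner.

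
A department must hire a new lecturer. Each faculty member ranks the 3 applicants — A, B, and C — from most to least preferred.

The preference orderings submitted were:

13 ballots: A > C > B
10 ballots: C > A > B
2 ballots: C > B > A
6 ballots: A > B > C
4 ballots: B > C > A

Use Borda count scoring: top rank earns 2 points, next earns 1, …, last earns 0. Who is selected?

A

Borda scores:
  A: 13·2 + 10·1 + 2·0 + 6·2 + 4·0 = 48
  B: 13·0 + 10·0 + 2·1 + 6·1 + 4·2 = 16
  C: 13·1 + 10·2 + 2·2 + 6·0 + 4·1 = 41
A has the highest total.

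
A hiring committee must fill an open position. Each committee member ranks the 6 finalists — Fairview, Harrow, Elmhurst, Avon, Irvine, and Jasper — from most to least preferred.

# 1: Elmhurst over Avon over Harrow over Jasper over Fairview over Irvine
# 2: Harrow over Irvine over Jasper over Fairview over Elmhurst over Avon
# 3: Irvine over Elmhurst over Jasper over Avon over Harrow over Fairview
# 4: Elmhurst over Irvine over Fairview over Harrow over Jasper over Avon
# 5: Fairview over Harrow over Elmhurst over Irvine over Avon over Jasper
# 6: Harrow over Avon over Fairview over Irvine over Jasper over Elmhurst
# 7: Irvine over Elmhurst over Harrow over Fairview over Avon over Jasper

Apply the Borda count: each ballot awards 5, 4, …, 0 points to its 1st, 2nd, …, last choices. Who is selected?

Harrow

Borda scores:
  Fairview: 1 + 2 + 0 + 3 + 5 + 3 + 2 = 16
  Harrow: 3 + 5 + 1 + 2 + 4 + 5 + 3 = 23
  Elmhurst: 5 + 1 + 4 + 5 + 3 + 0 + 4 = 22
  Avon: 4 + 0 + 2 + 0 + 1 + 4 + 1 = 12
  Irvine: 0 + 4 + 5 + 4 + 2 + 2 + 5 = 22
  Jasper: 2 + 3 + 3 + 1 + 0 + 1 + 0 = 10
Harrow has the highest total.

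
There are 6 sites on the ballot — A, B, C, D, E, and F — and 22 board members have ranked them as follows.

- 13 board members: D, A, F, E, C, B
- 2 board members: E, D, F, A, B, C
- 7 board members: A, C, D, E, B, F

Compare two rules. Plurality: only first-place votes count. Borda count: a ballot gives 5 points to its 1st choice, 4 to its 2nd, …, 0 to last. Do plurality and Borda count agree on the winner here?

Yes

Plurality first-place counts: A 7, B 0, C 0, D 13, E 2, F 0 → D.
Borda totals: A 91, B 9, C 41, D 94, E 50, F 45 → D.
The two rules agree on D.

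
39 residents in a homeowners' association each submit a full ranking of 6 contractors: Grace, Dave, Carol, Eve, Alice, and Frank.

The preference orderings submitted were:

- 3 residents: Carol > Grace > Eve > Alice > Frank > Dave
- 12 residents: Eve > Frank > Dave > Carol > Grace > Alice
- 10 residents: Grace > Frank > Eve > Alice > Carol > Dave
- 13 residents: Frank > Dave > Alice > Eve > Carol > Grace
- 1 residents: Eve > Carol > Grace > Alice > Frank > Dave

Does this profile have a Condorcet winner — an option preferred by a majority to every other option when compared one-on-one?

Yes

Head-to-head results (39 voters total):
Grace vs Dave: Dave wins 25–14.
Grace vs Carol: Carol wins 29–10.
Grace vs Eve: Eve wins 26–13.
Grace vs Alice: Grace wins 26–13.
Grace vs Frank: Frank wins 25–14.
Dave vs Carol: Dave wins 25–14.
Dave vs Eve: Eve wins 26–13.
Dave vs Alice: Dave wins 25–14.
Dave vs Frank: Frank wins 39–0.
Carol vs Eve: Eve wins 36–3.
Carol vs Alice: Alice wins 23–16.
Carol vs Frank: Frank wins 35–4.
Eve vs Alice: Eve wins 26–13.
Eve vs Frank: Frank wins 23–16.
Alice vs Frank: Frank wins 35–4.
Frank beats each rival — Grace (25–14), Dave (39–0), Carol (35–4), Eve (23–16), Alice (35–4) — so Frank is the Condorcet winner.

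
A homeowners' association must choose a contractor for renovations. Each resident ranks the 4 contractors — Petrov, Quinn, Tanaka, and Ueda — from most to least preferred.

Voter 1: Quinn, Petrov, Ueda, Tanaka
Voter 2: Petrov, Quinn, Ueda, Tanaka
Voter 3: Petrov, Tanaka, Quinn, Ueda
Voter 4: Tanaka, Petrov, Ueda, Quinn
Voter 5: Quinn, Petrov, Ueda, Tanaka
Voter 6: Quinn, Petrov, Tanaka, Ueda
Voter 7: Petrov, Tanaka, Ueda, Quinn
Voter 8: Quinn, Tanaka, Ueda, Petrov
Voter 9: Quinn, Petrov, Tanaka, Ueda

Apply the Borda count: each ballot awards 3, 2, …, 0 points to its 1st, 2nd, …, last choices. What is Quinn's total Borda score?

18

Borda scores:
  Petrov: 2 + 3 + 3 + 2 + 2 + 2 + 3 + 0 + 2 = 19
  Quinn: 3 + 2 + 1 + 0 + 3 + 3 + 0 + 3 + 3 = 18
  Tanaka: 0 + 0 + 2 + 3 + 0 + 1 + 2 + 2 + 1 = 11
  Ueda: 1 + 1 + 0 + 1 + 1 + 0 + 1 + 1 + 0 = 6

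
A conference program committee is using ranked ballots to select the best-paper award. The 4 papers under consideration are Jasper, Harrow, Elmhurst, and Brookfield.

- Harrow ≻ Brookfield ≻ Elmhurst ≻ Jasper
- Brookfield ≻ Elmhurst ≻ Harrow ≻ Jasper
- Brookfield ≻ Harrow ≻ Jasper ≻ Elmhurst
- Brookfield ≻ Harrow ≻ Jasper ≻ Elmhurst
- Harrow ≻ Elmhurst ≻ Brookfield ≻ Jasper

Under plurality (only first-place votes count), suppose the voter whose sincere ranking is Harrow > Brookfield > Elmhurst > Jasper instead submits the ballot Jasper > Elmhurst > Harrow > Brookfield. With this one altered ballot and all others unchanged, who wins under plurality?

First-place totals with the altered ballot: Jasper 1, Harrow 1, Elmhurst 0, Brookfield 3.
The winner is unchanged: still Brookfield.

Brookfield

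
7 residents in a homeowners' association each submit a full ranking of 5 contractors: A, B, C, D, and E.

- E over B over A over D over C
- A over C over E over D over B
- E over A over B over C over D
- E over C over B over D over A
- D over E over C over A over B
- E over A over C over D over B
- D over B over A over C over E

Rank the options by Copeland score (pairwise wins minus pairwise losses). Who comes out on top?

E

Pairwise results:
  A vs B: A wins 4–3.
  A vs C: A wins 5–2.
  A vs D: A wins 4–3.
  A vs E: E wins 5–2.
  B vs C: C wins 4–3.
  B vs D: D wins 4–3.
  B vs E: E wins 6–1.
  C vs D: C wins 4–3.
  C vs E: E wins 5–2.
  D vs E: E wins 5–2.
Copeland scores (wins − losses):
  A: 3 − 1 = 2
  B: 0 − 4 = -4
  C: 2 − 2 = 0
  D: 1 − 3 = -2
  E: 4 − 0 = 4
E has the best Copeland score.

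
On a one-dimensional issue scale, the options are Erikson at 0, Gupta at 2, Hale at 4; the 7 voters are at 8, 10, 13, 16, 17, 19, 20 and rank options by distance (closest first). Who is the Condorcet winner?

Hale

With single-peaked preferences on a line, the Condorcet winner is the candidate closest to the median voter.
The median voter (position 16) is closest to Hale at 4.
Check: Hale vs Erikson — voters closer to Hale: 7 of 7.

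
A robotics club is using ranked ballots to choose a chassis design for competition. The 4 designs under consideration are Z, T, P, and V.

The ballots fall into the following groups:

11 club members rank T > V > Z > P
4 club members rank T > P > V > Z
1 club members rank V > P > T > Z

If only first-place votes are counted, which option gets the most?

T

First-place vote totals:
  Z: 0
  T: 15
  P: 0
  V: 1
T has the most first-place votes.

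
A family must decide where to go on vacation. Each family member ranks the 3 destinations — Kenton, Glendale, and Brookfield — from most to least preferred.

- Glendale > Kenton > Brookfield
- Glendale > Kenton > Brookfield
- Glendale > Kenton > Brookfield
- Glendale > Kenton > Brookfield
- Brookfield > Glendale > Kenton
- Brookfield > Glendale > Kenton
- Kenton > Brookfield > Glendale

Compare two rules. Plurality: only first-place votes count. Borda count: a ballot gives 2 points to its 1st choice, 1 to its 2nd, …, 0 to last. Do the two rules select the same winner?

Yes

Plurality first-place counts: Kenton 1, Glendale 4, Brookfield 2 → Glendale.
Borda totals: Kenton 6, Glendale 10, Brookfield 5 → Glendale.
The two rules agree on Glendale.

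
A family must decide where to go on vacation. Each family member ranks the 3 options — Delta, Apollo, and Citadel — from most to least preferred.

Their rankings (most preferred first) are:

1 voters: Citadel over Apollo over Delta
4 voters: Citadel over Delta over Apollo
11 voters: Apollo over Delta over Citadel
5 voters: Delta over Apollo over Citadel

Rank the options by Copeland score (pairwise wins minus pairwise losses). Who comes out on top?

Apollo

Pairwise results:
  Delta vs Apollo: Apollo wins 12–9.
  Delta vs Citadel: Delta wins 16–5.
  Apollo vs Citadel: Apollo wins 16–5.
Copeland scores (wins − losses):
  Delta: 1 − 1 = 0
  Apollo: 2 − 0 = 2
  Citadel: 0 − 2 = -2
Apollo has the best Copeland score.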